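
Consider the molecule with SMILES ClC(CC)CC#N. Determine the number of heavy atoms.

7

Every atom symbol written in the SMILES (organic subset) is one heavy atom; implicit H are not written.
Heavy atoms by element → C:5, Cl:1, N:1.
Total: 7.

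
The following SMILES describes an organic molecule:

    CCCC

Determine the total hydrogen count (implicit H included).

Walk through each heavy atom and fill implicit hydrogens from standard valence (C 4, N 3, O 2, S 2, halogen 1):
  atom 1: C, bond orders sum to 1 (valence 4) → 3 H
  atom 2: C, bond orders sum to 2 (valence 4) → 2 H
  atom 3: C, bond orders sum to 2 (valence 4) → 2 H
  atom 4: C, bond orders sum to 1 (valence 4) → 3 H
Total hydrogens: 10.

10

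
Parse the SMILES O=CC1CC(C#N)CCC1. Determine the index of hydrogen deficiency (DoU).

4

Molecular formula: C8H11NO.
DoU = (2C + 2 + N − H − X) / 2, where X is the halogen count and O/S are ignored.
    = (2·8 + 2 + 1 − 11 − 0) / 2 = 8 / 2 = 4.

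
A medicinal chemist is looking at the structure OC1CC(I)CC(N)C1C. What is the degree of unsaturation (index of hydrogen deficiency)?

1

Degree of unsaturation = (number of rings) + (number of π bonds).
Ring closures in the SMILES: 1.
π bonds: none → 0 DoU from unsaturation.
Total DoU = 1 + 0 = 1.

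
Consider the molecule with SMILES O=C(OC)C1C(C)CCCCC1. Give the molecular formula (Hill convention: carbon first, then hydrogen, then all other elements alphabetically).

Walk through each heavy atom and fill implicit hydrogens from standard valence (C 4, N 3, O 2, S 2, halogen 1):
  atom 1: O, bond orders sum to 2 (valence 2) → 0 H
  atom 2: C, bond orders sum to 4 (valence 4) → 0 H
  atom 3: O, bond orders sum to 2 (valence 2) → 0 H
  atom 4: C, bond orders sum to 1 (valence 4) → 3 H
  atom 5: C, bond orders sum to 3 (valence 4) → 1 H
  atom 6: C, bond orders sum to 3 (valence 4) → 1 H
  atom 7: C, bond orders sum to 1 (valence 4) → 3 H
  atom 8: C, bond orders sum to 2 (valence 4) → 2 H
  atom 9: C, bond orders sum to 2 (valence 4) → 2 H
  atom 10: C, bond orders sum to 2 (valence 4) → 2 H
  atom 11: C, bond orders sum to 2 (valence 4) → 2 H
  atom 12: C, bond orders sum to 2 (valence 4) → 2 H
Totals → C:10, H:18, O:2.
In Hill order: C10H18O2.

C10H18O2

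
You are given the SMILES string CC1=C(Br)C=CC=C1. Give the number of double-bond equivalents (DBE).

4

Molecular formula: C7H7Br.
DoU = (2C + 2 + N − H − X) / 2, where X is the halogen count and O/S are ignored.
    = (2·7 + 2 + 0 − 7 − 1) / 2 = 8 / 2 = 4.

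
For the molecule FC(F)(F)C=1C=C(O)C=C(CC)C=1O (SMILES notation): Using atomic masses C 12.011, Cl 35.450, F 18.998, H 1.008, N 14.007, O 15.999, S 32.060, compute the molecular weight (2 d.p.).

206.16 g/mol

First, the molecular formula is C9H9F3O2 (counting implicit H from valence).
  C: 9 × 12.011 = 108.099
  F: 3 × 18.998 = 56.994
  H: 9 × 1.008 = 9.072
  O: 2 × 15.999 = 31.998
Sum: 9×12.011 + 3×18.998 + 9×1.008 + 2×15.999 = 206.163 → 206.16 g/mol.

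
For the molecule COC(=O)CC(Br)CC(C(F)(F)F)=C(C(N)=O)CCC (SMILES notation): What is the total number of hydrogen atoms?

Walk through each heavy atom and fill implicit hydrogens from standard valence (C 4, N 3, O 2, S 2, halogen 1):
  atom 1: C, bond orders sum to 1 (valence 4) → 3 H
  atom 2: O, bond orders sum to 2 (valence 2) → 0 H
  atom 3: C, bond orders sum to 4 (valence 4) → 0 H
  atom 4: O, bond orders sum to 2 (valence 2) → 0 H
  atom 5: C, bond orders sum to 2 (valence 4) → 2 H
  atom 6: C, bond orders sum to 3 (valence 4) → 1 H
  atom 7: Br (halogen, monovalent) → 0 H
  atom 8: C, bond orders sum to 2 (valence 4) → 2 H
  atom 9: C, bond orders sum to 4 (valence 4) → 0 H
  atom 10: C, bond orders sum to 4 (valence 4) → 0 H
  atom 11: F (halogen, monovalent) → 0 H
  atom 12: F (halogen, monovalent) → 0 H
  atom 13: F (halogen, monovalent) → 0 H
  atom 14: C, bond orders sum to 4 (valence 4) → 0 H
  atom 15: C, bond orders sum to 4 (valence 4) → 0 H
  atom 16: N, bond orders sum to 1 (valence 3) → 2 H
  atom 17: O, bond orders sum to 2 (valence 2) → 0 H
  atom 18: C, bond orders sum to 2 (valence 4) → 2 H
  atom 19: C, bond orders sum to 2 (valence 4) → 2 H
  atom 20: C, bond orders sum to 1 (valence 4) → 3 H
Total hydrogens: 17.

17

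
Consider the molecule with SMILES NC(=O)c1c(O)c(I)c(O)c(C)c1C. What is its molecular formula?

Walk through each heavy atom and fill implicit hydrogens from standard valence (C 4, N 3, O 2, S 2, halogen 1); for lowercase aromatic atoms, an aromatic c carries 1 H when it has two neighbours and 0 H with three, and aromatic n carries 0 H:
  atom 1: N, bond orders sum to 1 (valence 3) → 2 H
  atom 2: C, bond orders sum to 4 (valence 4) → 0 H
  atom 3: O, bond orders sum to 2 (valence 2) → 0 H
  atom 4: aromatic c, 3 neighbours → 0 H
  atom 5: aromatic c, 3 neighbours → 0 H
  atom 6: O, bond orders sum to 1 (valence 2) → 1 H
  atom 7: aromatic c, 3 neighbours → 0 H
  atom 8: I (halogen, monovalent) → 0 H
  atom 9: aromatic c, 3 neighbours → 0 H
  atom 10: O, bond orders sum to 1 (valence 2) → 1 H
  atom 11: aromatic c, 3 neighbours → 0 H
  atom 12: C, bond orders sum to 1 (valence 4) → 3 H
  atom 13: aromatic c, 3 neighbours → 0 H
  atom 14: C, bond orders sum to 1 (valence 4) → 3 H
Totals → C:9, H:10, I:1, N:1, O:3.

C9H10INO3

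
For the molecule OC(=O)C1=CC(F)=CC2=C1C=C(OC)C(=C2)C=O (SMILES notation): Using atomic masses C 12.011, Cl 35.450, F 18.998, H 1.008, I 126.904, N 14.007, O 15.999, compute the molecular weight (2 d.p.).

First, the molecular formula is C13H9FO4 (counting implicit H from valence).
  C: 13 × 12.011 = 156.143
  F: 1 × 18.998 = 18.998
  H: 9 × 1.008 = 9.072
  O: 4 × 15.999 = 63.996
Sum: 13×12.011 + 1×18.998 + 9×1.008 + 4×15.999 = 248.209 → 248.21 g/mol.

248.21 g/mol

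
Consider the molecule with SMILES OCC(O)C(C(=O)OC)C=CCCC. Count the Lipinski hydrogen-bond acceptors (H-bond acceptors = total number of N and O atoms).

4

N atoms: 0; O atoms: 4.
Lipinski HBA = 0 + 4 = 4.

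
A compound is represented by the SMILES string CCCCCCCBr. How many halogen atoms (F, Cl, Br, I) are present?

1

Halogen atoms appear at heavy-atom position 8 (1×Br).
Halogen count: 1.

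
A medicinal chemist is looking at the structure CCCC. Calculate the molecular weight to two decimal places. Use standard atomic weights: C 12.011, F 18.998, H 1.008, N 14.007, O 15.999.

First, the molecular formula is C4H10 (counting implicit H from valence).
  C: 4 × 12.011 = 48.044
  H: 10 × 1.008 = 10.080
Sum: 4×12.011 + 10×1.008 = 58.124 → 58.12 g/mol.

58.12 g/mol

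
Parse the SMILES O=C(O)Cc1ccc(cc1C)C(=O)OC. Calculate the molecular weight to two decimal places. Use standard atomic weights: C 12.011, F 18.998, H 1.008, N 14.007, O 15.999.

208.21 g/mol

First, the molecular formula is C11H12O4 (counting implicit H from valence).
  C: 11 × 12.011 = 132.121
  H: 12 × 1.008 = 12.096
  O: 4 × 15.999 = 63.996
Sum: 11×12.011 + 12×1.008 + 4×15.999 = 208.213 → 208.21 g/mol.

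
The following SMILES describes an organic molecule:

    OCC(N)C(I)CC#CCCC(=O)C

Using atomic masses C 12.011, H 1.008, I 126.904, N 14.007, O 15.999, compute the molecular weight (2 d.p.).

309.15 g/mol

First, the molecular formula is C10H16INO2 (counting implicit H from valence).
  C: 10 × 12.011 = 120.110
  H: 16 × 1.008 = 16.128
  I: 1 × 126.904 = 126.904
  N: 1 × 14.007 = 14.007
  O: 2 × 15.999 = 31.998
Sum: 10×12.011 + 16×1.008 + 1×126.904 + 1×14.007 + 2×15.999 = 309.147 → 309.15 g/mol.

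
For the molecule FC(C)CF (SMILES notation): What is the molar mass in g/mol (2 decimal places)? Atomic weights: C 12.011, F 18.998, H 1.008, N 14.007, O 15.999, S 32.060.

First, the molecular formula is C3H6F2 (counting implicit H from valence).
  C: 3 × 12.011 = 36.033
  F: 2 × 18.998 = 37.996
  H: 6 × 1.008 = 6.048
Sum: 3×12.011 + 2×18.998 + 6×1.008 = 80.077 → 80.08 g/mol.

80.08 g/mol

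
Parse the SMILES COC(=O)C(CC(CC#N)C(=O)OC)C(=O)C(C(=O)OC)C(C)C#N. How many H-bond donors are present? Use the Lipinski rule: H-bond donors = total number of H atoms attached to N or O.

Donors: find every N or O and count the H atoms it carries.
  atom 2 (O): bond orders sum to 2 → 0 H
  atom 4 (O): bond orders sum to 2 → 0 H
  atom 10 (N): bond orders sum to 3 → 0 H
  atom 12 (O): bond orders sum to 2 → 0 H
  atom 13 (O): bond orders sum to 2 → 0 H
  atom 16 (O): bond orders sum to 2 → 0 H
  atom 19 (O): bond orders sum to 2 → 0 H
  atom 20 (O): bond orders sum to 2 → 0 H
  atom 25 (N): bond orders sum to 3 → 0 H
Lipinski HBD = 0.

0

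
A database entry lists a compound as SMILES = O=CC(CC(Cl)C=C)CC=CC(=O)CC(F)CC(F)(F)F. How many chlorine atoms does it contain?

1

Scan the SMILES for Cl atoms (remember two-letter symbols like Cl and Br are single atoms).
Chlorine count: 1.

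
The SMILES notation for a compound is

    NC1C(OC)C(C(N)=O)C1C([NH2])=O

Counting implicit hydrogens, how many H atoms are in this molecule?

13

Walk through each heavy atom and fill implicit hydrogens from standard valence (C 4, N 3, O 2, S 2, halogen 1):
  atom 1: N, bond orders sum to 1 (valence 3) → 2 H
  atom 2: C, bond orders sum to 3 (valence 4) → 1 H
  atom 3: C, bond orders sum to 3 (valence 4) → 1 H
  atom 4: O, bond orders sum to 2 (valence 2) → 0 H
  atom 5: C, bond orders sum to 1 (valence 4) → 3 H
  atom 6: C, bond orders sum to 3 (valence 4) → 1 H
  atom 7: C, bond orders sum to 4 (valence 4) → 0 H
  atom 8: N, bond orders sum to 1 (valence 3) → 2 H
  atom 9: O, bond orders sum to 2 (valence 2) → 0 H
  atom 10: C, bond orders sum to 3 (valence 4) → 1 H
  atom 11: C, bond orders sum to 4 (valence 4) → 0 H
  atom 12: N with explicit H count 2
  atom 13: O, bond orders sum to 2 (valence 2) → 0 H
Total hydrogens: 13.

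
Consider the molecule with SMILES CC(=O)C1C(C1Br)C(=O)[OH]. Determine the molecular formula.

C6H7BrO3

Walk through each heavy atom and fill implicit hydrogens from standard valence (C 4, N 3, O 2, S 2, halogen 1):
  atom 1: C, bond orders sum to 1 (valence 4) → 3 H
  atom 2: C, bond orders sum to 4 (valence 4) → 0 H
  atom 3: O, bond orders sum to 2 (valence 2) → 0 H
  atom 4: C, bond orders sum to 3 (valence 4) → 1 H
  atom 5: C, bond orders sum to 3 (valence 4) → 1 H
  atom 6: C, bond orders sum to 3 (valence 4) → 1 H
  atom 7: Br (halogen, monovalent) → 0 H
  atom 8: C, bond orders sum to 4 (valence 4) → 0 H
  atom 9: O, bond orders sum to 2 (valence 2) → 0 H
  atom 10: O with explicit H count 1
Totals → C:6, H:7, Br:1, O:3.
In Hill order: C6H7BrO3.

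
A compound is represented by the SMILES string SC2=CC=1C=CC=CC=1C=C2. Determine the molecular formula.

C10H8S

Walk through each heavy atom and fill implicit hydrogens from standard valence (C 4, N 3, O 2, S 2, halogen 1):
  atom 1: S, bond orders sum to 1 (valence 2) → 1 H
  atom 2: C, bond orders sum to 4 (valence 4) → 0 H
  atom 3: C, bond orders sum to 3 (valence 4) → 1 H
  atom 4: C, bond orders sum to 4 (valence 4) → 0 H
  atom 5: C, bond orders sum to 3 (valence 4) → 1 H
  atom 6: C, bond orders sum to 3 (valence 4) → 1 H
  atom 7: C, bond orders sum to 3 (valence 4) → 1 H
  atom 8: C, bond orders sum to 3 (valence 4) → 1 H
  atom 9: C, bond orders sum to 4 (valence 4) → 0 H
  atom 10: C, bond orders sum to 3 (valence 4) → 1 H
  atom 11: C, bond orders sum to 3 (valence 4) → 1 H
Totals → C:10, H:8, S:1.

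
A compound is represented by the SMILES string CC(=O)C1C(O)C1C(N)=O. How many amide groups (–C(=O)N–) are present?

The amide motif appears at heavy-atom position 8 in the SMILES.
Other groups present: 1 hydroxyl, 1 ketone.
Amide count: 1.

1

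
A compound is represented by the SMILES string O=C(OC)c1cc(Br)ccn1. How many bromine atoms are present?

1

Scan the SMILES for Br atoms (remember two-letter symbols like Cl and Br are single atoms).
Bromine count: 1.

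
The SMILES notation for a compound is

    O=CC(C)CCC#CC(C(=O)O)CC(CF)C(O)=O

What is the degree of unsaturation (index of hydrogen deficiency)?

Degree of unsaturation = (number of rings) + (number of π bonds).
Ring closures in the SMILES: 0.
π bonds: 3 double bonds (each 1 DoU), 1 triple bond (each 2 DoU) → 5 DoU from unsaturation.
Total DoU = 0 + 5 = 5.

5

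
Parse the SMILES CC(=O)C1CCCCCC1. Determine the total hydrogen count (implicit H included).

16

Walk through each heavy atom and fill implicit hydrogens from standard valence (C 4, N 3, O 2, S 2, halogen 1):
  atom 1: C, bond orders sum to 1 (valence 4) → 3 H
  atom 2: C, bond orders sum to 4 (valence 4) → 0 H
  atom 3: O, bond orders sum to 2 (valence 2) → 0 H
  atom 4: C, bond orders sum to 3 (valence 4) → 1 H
  atom 5: C, bond orders sum to 2 (valence 4) → 2 H
  atom 6: C, bond orders sum to 2 (valence 4) → 2 H
  atom 7: C, bond orders sum to 2 (valence 4) → 2 H
  atom 8: C, bond orders sum to 2 (valence 4) → 2 H
  atom 9: C, bond orders sum to 2 (valence 4) → 2 H
  atom 10: C, bond orders sum to 2 (valence 4) → 2 H
Total hydrogens: 16.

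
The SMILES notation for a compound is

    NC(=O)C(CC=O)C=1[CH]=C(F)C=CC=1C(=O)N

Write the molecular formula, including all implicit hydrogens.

C11H11FN2O3

Walk through each heavy atom and fill implicit hydrogens from standard valence (C 4, N 3, O 2, S 2, halogen 1):
  atom 1: N, bond orders sum to 1 (valence 3) → 2 H
  atom 2: C, bond orders sum to 4 (valence 4) → 0 H
  atom 3: O, bond orders sum to 2 (valence 2) → 0 H
  atom 4: C, bond orders sum to 3 (valence 4) → 1 H
  atom 5: C, bond orders sum to 2 (valence 4) → 2 H
  atom 6: C, bond orders sum to 3 (valence 4) → 1 H
  atom 7: O, bond orders sum to 2 (valence 2) → 0 H
  atom 8: C, bond orders sum to 4 (valence 4) → 0 H
  atom 9: C with explicit H count 1
  atom 10: C, bond orders sum to 4 (valence 4) → 0 H
  atom 11: F (halogen, monovalent) → 0 H
  atom 12: C, bond orders sum to 3 (valence 4) → 1 H
  atom 13: C, bond orders sum to 3 (valence 4) → 1 H
  atom 14: C, bond orders sum to 4 (valence 4) → 0 H
  atom 15: C, bond orders sum to 4 (valence 4) → 0 H
  atom 16: O, bond orders sum to 2 (valence 2) → 0 H
  atom 17: N, bond orders sum to 1 (valence 3) → 2 H
Totals → C:11, H:11, F:1, N:2, O:3.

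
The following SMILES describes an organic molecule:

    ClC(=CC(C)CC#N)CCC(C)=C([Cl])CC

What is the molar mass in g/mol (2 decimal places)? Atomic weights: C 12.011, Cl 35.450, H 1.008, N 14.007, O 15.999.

260.20 g/mol

First, the molecular formula is C13H19Cl2N (counting implicit H from valence).
  C: 13 × 12.011 = 156.143
  Cl: 2 × 35.450 = 70.900
  H: 19 × 1.008 = 19.152
  N: 1 × 14.007 = 14.007
Sum: 13×12.011 + 2×35.450 + 19×1.008 + 1×14.007 = 260.202 → 260.20 g/mol.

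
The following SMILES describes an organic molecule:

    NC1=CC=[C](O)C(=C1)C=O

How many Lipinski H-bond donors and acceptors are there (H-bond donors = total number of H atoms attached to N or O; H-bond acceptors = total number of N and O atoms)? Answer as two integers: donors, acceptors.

Donors: find every N or O and count the H atoms it carries.
  atom 1 (N): bond orders sum to 1 → 2 H
  atom 6 (O): bond orders sum to 1 → 1 H
  atom 10 (O): bond orders sum to 2 → 0 H
Lipinski HBD = 3.
Acceptors: N atoms = 1, O atoms = 2 → HBA = 3.

3, 3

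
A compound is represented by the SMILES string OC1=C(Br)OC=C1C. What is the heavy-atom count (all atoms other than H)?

8

Every atom symbol written in the SMILES (organic subset) is one heavy atom; implicit H are not written.
Heavy atoms by element → Br:1, C:5, O:2.
Total: 8.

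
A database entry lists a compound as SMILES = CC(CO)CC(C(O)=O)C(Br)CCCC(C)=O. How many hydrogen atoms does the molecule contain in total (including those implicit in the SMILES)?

Walk through each heavy atom and fill implicit hydrogens from standard valence (C 4, N 3, O 2, S 2, halogen 1):
  atom 1: C, bond orders sum to 1 (valence 4) → 3 H
  atom 2: C, bond orders sum to 3 (valence 4) → 1 H
  atom 3: C, bond orders sum to 2 (valence 4) → 2 H
  atom 4: O, bond orders sum to 1 (valence 2) → 1 H
  atom 5: C, bond orders sum to 2 (valence 4) → 2 H
  atom 6: C, bond orders sum to 3 (valence 4) → 1 H
  atom 7: C, bond orders sum to 4 (valence 4) → 0 H
  atom 8: O, bond orders sum to 1 (valence 2) → 1 H
  atom 9: O, bond orders sum to 2 (valence 2) → 0 H
  atom 10: C, bond orders sum to 3 (valence 4) → 1 H
  atom 11: Br (halogen, monovalent) → 0 H
  atom 12: C, bond orders sum to 2 (valence 4) → 2 H
  atom 13: C, bond orders sum to 2 (valence 4) → 2 H
  atom 14: C, bond orders sum to 2 (valence 4) → 2 H
  atom 15: C, bond orders sum to 4 (valence 4) → 0 H
  atom 16: C, bond orders sum to 1 (valence 4) → 3 H
  atom 17: O, bond orders sum to 2 (valence 2) → 0 H
Total hydrogens: 21.

21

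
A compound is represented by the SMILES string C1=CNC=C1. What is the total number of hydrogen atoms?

5

Walk through each heavy atom and fill implicit hydrogens from standard valence (C 4, N 3, O 2, S 2, halogen 1):
  atom 1: C, bond orders sum to 3 (valence 4) → 1 H
  atom 2: C, bond orders sum to 3 (valence 4) → 1 H
  atom 3: N, bond orders sum to 2 (valence 3) → 1 H
  atom 4: C, bond orders sum to 3 (valence 4) → 1 H
  atom 5: C, bond orders sum to 3 (valence 4) → 1 H
Total hydrogens: 5.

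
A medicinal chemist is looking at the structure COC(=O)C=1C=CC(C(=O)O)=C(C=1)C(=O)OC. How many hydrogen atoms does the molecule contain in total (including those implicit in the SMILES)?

Walk through each heavy atom and fill implicit hydrogens from standard valence (C 4, N 3, O 2, S 2, halogen 1):
  atom 1: C, bond orders sum to 1 (valence 4) → 3 H
  atom 2: O, bond orders sum to 2 (valence 2) → 0 H
  atom 3: C, bond orders sum to 4 (valence 4) → 0 H
  atom 4: O, bond orders sum to 2 (valence 2) → 0 H
  atom 5: C, bond orders sum to 4 (valence 4) → 0 H
  atom 6: C, bond orders sum to 3 (valence 4) → 1 H
  atom 7: C, bond orders sum to 3 (valence 4) → 1 H
  atom 8: C, bond orders sum to 4 (valence 4) → 0 H
  atom 9: C, bond orders sum to 4 (valence 4) → 0 H
  atom 10: O, bond orders sum to 2 (valence 2) → 0 H
  atom 11: O, bond orders sum to 1 (valence 2) → 1 H
  atom 12: C, bond orders sum to 4 (valence 4) → 0 H
  atom 13: C, bond orders sum to 3 (valence 4) → 1 H
  atom 14: C, bond orders sum to 4 (valence 4) → 0 H
  atom 15: O, bond orders sum to 2 (valence 2) → 0 H
  atom 16: O, bond orders sum to 2 (valence 2) → 0 H
  atom 17: C, bond orders sum to 1 (valence 4) → 3 H
Total hydrogens: 10.

10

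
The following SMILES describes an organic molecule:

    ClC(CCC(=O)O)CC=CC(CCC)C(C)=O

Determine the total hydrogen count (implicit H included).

21

Walk through each heavy atom and fill implicit hydrogens from standard valence (C 4, N 3, O 2, S 2, halogen 1):
  atom 1: Cl (halogen, monovalent) → 0 H
  atom 2: C, bond orders sum to 3 (valence 4) → 1 H
  atom 3: C, bond orders sum to 2 (valence 4) → 2 H
  atom 4: C, bond orders sum to 2 (valence 4) → 2 H
  atom 5: C, bond orders sum to 4 (valence 4) → 0 H
  atom 6: O, bond orders sum to 2 (valence 2) → 0 H
  atom 7: O, bond orders sum to 1 (valence 2) → 1 H
  atom 8: C, bond orders sum to 2 (valence 4) → 2 H
  atom 9: C, bond orders sum to 3 (valence 4) → 1 H
  atom 10: C, bond orders sum to 3 (valence 4) → 1 H
  atom 11: C, bond orders sum to 3 (valence 4) → 1 H
  atom 12: C, bond orders sum to 2 (valence 4) → 2 H
  atom 13: C, bond orders sum to 2 (valence 4) → 2 H
  atom 14: C, bond orders sum to 1 (valence 4) → 3 H
  atom 15: C, bond orders sum to 4 (valence 4) → 0 H
  atom 16: C, bond orders sum to 1 (valence 4) → 3 H
  atom 17: O, bond orders sum to 2 (valence 2) → 0 H
Total hydrogens: 21.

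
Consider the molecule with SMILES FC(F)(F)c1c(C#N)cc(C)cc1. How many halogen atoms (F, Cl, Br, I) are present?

3

Halogen atoms appear at heavy-atom positions 1, 3, 4 (3×F).
Other groups present: 1 nitrile.
Halogen count: 3.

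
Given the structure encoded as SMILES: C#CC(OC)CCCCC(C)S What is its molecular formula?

C10H18OS

Walk through each heavy atom and fill implicit hydrogens from standard valence (C 4, N 3, O 2, S 2, halogen 1):
  atom 1: C, bond orders sum to 3 (valence 4) → 1 H
  atom 2: C, bond orders sum to 4 (valence 4) → 0 H
  atom 3: C, bond orders sum to 3 (valence 4) → 1 H
  atom 4: O, bond orders sum to 2 (valence 2) → 0 H
  atom 5: C, bond orders sum to 1 (valence 4) → 3 H
  atom 6: C, bond orders sum to 2 (valence 4) → 2 H
  atom 7: C, bond orders sum to 2 (valence 4) → 2 H
  atom 8: C, bond orders sum to 2 (valence 4) → 2 H
  atom 9: C, bond orders sum to 2 (valence 4) → 2 H
  atom 10: C, bond orders sum to 3 (valence 4) → 1 H
  atom 11: C, bond orders sum to 1 (valence 4) → 3 H
  atom 12: S, bond orders sum to 1 (valence 2) → 1 H
Totals → C:10, H:18, O:1, S:1.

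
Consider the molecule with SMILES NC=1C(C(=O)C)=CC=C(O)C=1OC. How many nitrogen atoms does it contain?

1

Scan the SMILES for N atoms (remember two-letter symbols like Cl and Br are single atoms).
Nitrogen count: 1.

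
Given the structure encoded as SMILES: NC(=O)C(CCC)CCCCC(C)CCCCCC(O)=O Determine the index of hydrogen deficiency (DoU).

Degree of unsaturation = (number of rings) + (number of π bonds).
Ring closures in the SMILES: 0.
π bonds: 2 double bonds (each 1 DoU) → 2 DoU from unsaturation.
Total DoU = 0 + 2 = 2.

2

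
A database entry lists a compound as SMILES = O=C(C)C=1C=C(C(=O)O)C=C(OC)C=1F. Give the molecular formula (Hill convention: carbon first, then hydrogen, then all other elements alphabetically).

Walk through each heavy atom and fill implicit hydrogens from standard valence (C 4, N 3, O 2, S 2, halogen 1):
  atom 1: O, bond orders sum to 2 (valence 2) → 0 H
  atom 2: C, bond orders sum to 4 (valence 4) → 0 H
  atom 3: C, bond orders sum to 1 (valence 4) → 3 H
  atom 4: C, bond orders sum to 4 (valence 4) → 0 H
  atom 5: C, bond orders sum to 3 (valence 4) → 1 H
  atom 6: C, bond orders sum to 4 (valence 4) → 0 H
  atom 7: C, bond orders sum to 4 (valence 4) → 0 H
  atom 8: O, bond orders sum to 2 (valence 2) → 0 H
  atom 9: O, bond orders sum to 1 (valence 2) → 1 H
  atom 10: C, bond orders sum to 3 (valence 4) → 1 H
  atom 11: C, bond orders sum to 4 (valence 4) → 0 H
  atom 12: O, bond orders sum to 2 (valence 2) → 0 H
  atom 13: C, bond orders sum to 1 (valence 4) → 3 H
  atom 14: C, bond orders sum to 4 (valence 4) → 0 H
  atom 15: F (halogen, monovalent) → 0 H
Totals → C:10, H:9, F:1, O:4.
In Hill order: C10H9FO4.

C10H9FO4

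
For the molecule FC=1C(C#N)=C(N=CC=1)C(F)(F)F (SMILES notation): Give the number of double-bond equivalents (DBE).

Degree of unsaturation = (number of rings) + (number of π bonds).
Ring closures in the SMILES: 1.
π bonds: 3 double bonds (each 1 DoU), 1 triple bond (each 2 DoU) → 5 DoU from unsaturation.
Total DoU = 1 + 5 = 6.

6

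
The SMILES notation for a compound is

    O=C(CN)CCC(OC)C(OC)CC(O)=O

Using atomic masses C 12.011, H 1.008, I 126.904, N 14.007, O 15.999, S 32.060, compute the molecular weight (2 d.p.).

233.26 g/mol

First, the molecular formula is C10H19NO5 (counting implicit H from valence).
  C: 10 × 12.011 = 120.110
  H: 19 × 1.008 = 19.152
  N: 1 × 14.007 = 14.007
  O: 5 × 15.999 = 79.995
Sum: 10×12.011 + 19×1.008 + 1×14.007 + 5×15.999 = 233.264 → 233.26 g/mol.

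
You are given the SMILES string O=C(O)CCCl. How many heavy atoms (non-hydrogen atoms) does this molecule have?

6

Every atom symbol written in the SMILES (organic subset) is one heavy atom; implicit H are not written.
Heavy atoms by element → C:3, Cl:1, O:2.
Total: 6.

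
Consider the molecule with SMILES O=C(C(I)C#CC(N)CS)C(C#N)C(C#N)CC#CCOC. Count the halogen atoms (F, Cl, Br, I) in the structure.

1

Halogen atoms appear at heavy-atom position 4 (1×I).
Other groups present: 2 alkyne, 1 ether, 1 ketone, 2 nitrile, 1 primary amine, 1 thiol.
Halogen count: 1.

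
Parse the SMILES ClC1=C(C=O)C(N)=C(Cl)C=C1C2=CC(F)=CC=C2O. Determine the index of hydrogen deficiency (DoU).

Degree of unsaturation = (number of rings) + (number of π bonds).
Ring closures in the SMILES: 2.
π bonds: 7 double bonds (each 1 DoU) → 7 DoU from unsaturation.
Total DoU = 2 + 7 = 9.

9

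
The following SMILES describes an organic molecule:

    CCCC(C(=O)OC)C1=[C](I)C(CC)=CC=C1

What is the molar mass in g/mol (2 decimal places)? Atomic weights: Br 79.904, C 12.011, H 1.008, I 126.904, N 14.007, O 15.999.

346.21 g/mol

First, the molecular formula is C14H19IO2 (counting implicit H from valence).
  C: 14 × 12.011 = 168.154
  H: 19 × 1.008 = 19.152
  I: 1 × 126.904 = 126.904
  O: 2 × 15.999 = 31.998
Sum: 14×12.011 + 19×1.008 + 1×126.904 + 2×15.999 = 346.208 → 346.21 g/mol.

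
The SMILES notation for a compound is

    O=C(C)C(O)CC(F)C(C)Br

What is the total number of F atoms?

1

Scan the SMILES for F atoms (remember two-letter symbols like Cl and Br are single atoms).
Fluorine count: 1.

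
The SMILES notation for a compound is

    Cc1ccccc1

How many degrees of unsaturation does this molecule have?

4

Molecular formula: C7H8.
DoU = (2C + 2 + N − H − X) / 2, where X is the halogen count and O/S are ignored.
    = (2·7 + 2 + 0 − 8 − 0) / 2 = 8 / 2 = 4.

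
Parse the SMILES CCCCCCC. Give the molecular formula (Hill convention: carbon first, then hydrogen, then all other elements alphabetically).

C7H16

Walk through each heavy atom and fill implicit hydrogens from standard valence (C 4, N 3, O 2, S 2, halogen 1):
  atom 1: C, bond orders sum to 1 (valence 4) → 3 H
  atom 2: C, bond orders sum to 2 (valence 4) → 2 H
  atom 3: C, bond orders sum to 2 (valence 4) → 2 H
  atom 4: C, bond orders sum to 2 (valence 4) → 2 H
  atom 5: C, bond orders sum to 2 (valence 4) → 2 H
  atom 6: C, bond orders sum to 2 (valence 4) → 2 H
  atom 7: C, bond orders sum to 1 (valence 4) → 3 H
Totals → C:7, H:16.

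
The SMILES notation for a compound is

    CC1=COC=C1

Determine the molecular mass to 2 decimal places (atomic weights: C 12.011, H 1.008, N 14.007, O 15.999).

First, the molecular formula is C5H6O (counting implicit H from valence).
  C: 5 × 12.011 = 60.055
  H: 6 × 1.008 = 6.048
  O: 1 × 15.999 = 15.999
Sum: 5×12.011 + 6×1.008 + 1×15.999 = 82.102 → 82.10 g/mol.

82.10 g/mol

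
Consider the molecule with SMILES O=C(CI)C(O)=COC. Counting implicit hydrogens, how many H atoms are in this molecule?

Walk through each heavy atom and fill implicit hydrogens from standard valence (C 4, N 3, O 2, S 2, halogen 1):
  atom 1: O, bond orders sum to 2 (valence 2) → 0 H
  atom 2: C, bond orders sum to 4 (valence 4) → 0 H
  atom 3: C, bond orders sum to 2 (valence 4) → 2 H
  atom 4: I (halogen, monovalent) → 0 H
  atom 5: C, bond orders sum to 4 (valence 4) → 0 H
  atom 6: O, bond orders sum to 1 (valence 2) → 1 H
  atom 7: C, bond orders sum to 3 (valence 4) → 1 H
  atom 8: O, bond orders sum to 2 (valence 2) → 0 H
  atom 9: C, bond orders sum to 1 (valence 4) → 3 H
Total hydrogens: 7.

7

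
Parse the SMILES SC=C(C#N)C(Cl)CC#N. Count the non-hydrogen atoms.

Every atom symbol written in the SMILES (organic subset) is one heavy atom; implicit H are not written.
Heavy atoms by element → C:6, Cl:1, N:2, S:1.
Total: 10.

10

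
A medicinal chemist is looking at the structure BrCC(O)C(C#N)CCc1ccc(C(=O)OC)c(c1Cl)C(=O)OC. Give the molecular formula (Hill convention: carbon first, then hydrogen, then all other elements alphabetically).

C16H17BrClNO5

Walk through each heavy atom and fill implicit hydrogens from standard valence (C 4, N 3, O 2, S 2, halogen 1); for lowercase aromatic atoms, an aromatic c carries 1 H when it has two neighbours and 0 H with three, and aromatic n carries 0 H:
  atom 1: Br (halogen, monovalent) → 0 H
  atom 2: C, bond orders sum to 2 (valence 4) → 2 H
  atom 3: C, bond orders sum to 3 (valence 4) → 1 H
  atom 4: O, bond orders sum to 1 (valence 2) → 1 H
  atom 5: C, bond orders sum to 3 (valence 4) → 1 H
  atom 6: C, bond orders sum to 4 (valence 4) → 0 H
  atom 7: N, bond orders sum to 3 (valence 3) → 0 H
  atom 8: C, bond orders sum to 2 (valence 4) → 2 H
  atom 9: C, bond orders sum to 2 (valence 4) → 2 H
  atom 10: aromatic c, 3 neighbours → 0 H
  atom 11: aromatic c, 2 neighbours → 1 H
  atom 12: aromatic c, 2 neighbours → 1 H
  atom 13: aromatic c, 3 neighbours → 0 H
  atom 14: C, bond orders sum to 4 (valence 4) → 0 H
  atom 15: O, bond orders sum to 2 (valence 2) → 0 H
  atom 16: O, bond orders sum to 2 (valence 2) → 0 H
  atom 17: C, bond orders sum to 1 (valence 4) → 3 H
  atom 18: aromatic c, 3 neighbours → 0 H
  atom 19: aromatic c, 3 neighbours → 0 H
  atom 20: Cl (halogen, monovalent) → 0 H
  atom 21: C, bond orders sum to 4 (valence 4) → 0 H
  atom 22: O, bond orders sum to 2 (valence 2) → 0 H
  atom 23: O, bond orders sum to 2 (valence 2) → 0 H
  atom 24: C, bond orders sum to 1 (valence 4) → 3 H
Totals → C:16, H:17, Br:1, Cl:1, N:1, O:5.
In Hill order: C16H17BrClNO5.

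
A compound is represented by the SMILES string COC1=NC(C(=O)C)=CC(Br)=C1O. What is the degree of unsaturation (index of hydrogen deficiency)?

Molecular formula: C8H8BrNO3.
DoU = (2C + 2 + N − H − X) / 2, where X is the halogen count and O/S are ignored.
    = (2·8 + 2 + 1 − 8 − 1) / 2 = 10 / 2 = 5.

5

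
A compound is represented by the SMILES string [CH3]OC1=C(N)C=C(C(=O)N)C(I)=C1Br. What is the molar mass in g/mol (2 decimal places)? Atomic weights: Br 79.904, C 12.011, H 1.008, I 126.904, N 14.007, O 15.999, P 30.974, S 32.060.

370.97 g/mol

First, the molecular formula is C8H8BrIN2O2 (counting implicit H from valence).
  Br: 1 × 79.904 = 79.904
  C: 8 × 12.011 = 96.088
  H: 8 × 1.008 = 8.064
  I: 1 × 126.904 = 126.904
  N: 2 × 14.007 = 28.014
  O: 2 × 15.999 = 31.998
Sum: 1×79.904 + 8×12.011 + 8×1.008 + 1×126.904 + 2×14.007 + 2×15.999 = 370.972 → 370.97 g/mol.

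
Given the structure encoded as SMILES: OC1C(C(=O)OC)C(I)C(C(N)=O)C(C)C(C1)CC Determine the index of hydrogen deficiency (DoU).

3

Degree of unsaturation = (number of rings) + (number of π bonds).
Ring closures in the SMILES: 1.
π bonds: 2 double bonds (each 1 DoU) → 2 DoU from unsaturation.
Total DoU = 1 + 2 = 3.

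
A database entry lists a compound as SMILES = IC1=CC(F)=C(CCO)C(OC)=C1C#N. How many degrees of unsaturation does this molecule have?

Molecular formula: C10H9FINO2.
DoU = (2C + 2 + N − H − X) / 2, where X is the halogen count and O/S are ignored.
    = (2·10 + 2 + 1 − 9 − 2) / 2 = 12 / 2 = 6.

6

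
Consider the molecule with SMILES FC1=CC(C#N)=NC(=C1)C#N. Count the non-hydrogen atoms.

Every atom symbol written in the SMILES (organic subset) is one heavy atom; implicit H are not written.
Heavy atoms by element → C:7, F:1, N:3.
Total: 11.

11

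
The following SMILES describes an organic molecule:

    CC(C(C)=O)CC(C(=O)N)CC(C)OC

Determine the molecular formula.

Walk through each heavy atom and fill implicit hydrogens from standard valence (C 4, N 3, O 2, S 2, halogen 1):
  atom 1: C, bond orders sum to 1 (valence 4) → 3 H
  atom 2: C, bond orders sum to 3 (valence 4) → 1 H
  atom 3: C, bond orders sum to 4 (valence 4) → 0 H
  atom 4: C, bond orders sum to 1 (valence 4) → 3 H
  atom 5: O, bond orders sum to 2 (valence 2) → 0 H
  atom 6: C, bond orders sum to 2 (valence 4) → 2 H
  atom 7: C, bond orders sum to 3 (valence 4) → 1 H
  atom 8: C, bond orders sum to 4 (valence 4) → 0 H
  atom 9: O, bond orders sum to 2 (valence 2) → 0 H
  atom 10: N, bond orders sum to 1 (valence 3) → 2 H
  atom 11: C, bond orders sum to 2 (valence 4) → 2 H
  atom 12: C, bond orders sum to 3 (valence 4) → 1 H
  atom 13: C, bond orders sum to 1 (valence 4) → 3 H
  atom 14: O, bond orders sum to 2 (valence 2) → 0 H
  atom 15: C, bond orders sum to 1 (valence 4) → 3 H
Totals → C:11, H:21, N:1, O:3.

C11H21NO3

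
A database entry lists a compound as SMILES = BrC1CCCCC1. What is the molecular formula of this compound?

Walk through each heavy atom and fill implicit hydrogens from standard valence (C 4, N 3, O 2, S 2, halogen 1):
  atom 1: Br (halogen, monovalent) → 0 H
  atom 2: C, bond orders sum to 3 (valence 4) → 1 H
  atom 3: C, bond orders sum to 2 (valence 4) → 2 H
  atom 4: C, bond orders sum to 2 (valence 4) → 2 H
  atom 5: C, bond orders sum to 2 (valence 4) → 2 H
  atom 6: C, bond orders sum to 2 (valence 4) → 2 H
  atom 7: C, bond orders sum to 2 (valence 4) → 2 H
Totals → C:6, H:11, Br:1.
In Hill order: C6H11Br.

C6H11Br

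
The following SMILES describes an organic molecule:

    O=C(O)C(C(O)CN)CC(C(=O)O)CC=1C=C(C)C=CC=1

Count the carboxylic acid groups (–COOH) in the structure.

The carboxylic acid motif appears at heavy-atom positions 2, 11 in the SMILES.
Other groups present: 1 hydroxyl, 1 primary amine.
Carboxylic acid count: 2.

2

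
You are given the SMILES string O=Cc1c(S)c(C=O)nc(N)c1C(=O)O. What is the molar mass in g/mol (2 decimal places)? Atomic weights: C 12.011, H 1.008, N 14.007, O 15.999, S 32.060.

First, the molecular formula is C8H6N2O4S (counting implicit H from valence).
  C: 8 × 12.011 = 96.088
  H: 6 × 1.008 = 6.048
  N: 2 × 14.007 = 28.014
  O: 4 × 15.999 = 63.996
  S: 1 × 32.060 = 32.060
Sum: 8×12.011 + 6×1.008 + 2×14.007 + 4×15.999 + 1×32.060 = 226.206 → 226.21 g/mol.

226.21 g/mol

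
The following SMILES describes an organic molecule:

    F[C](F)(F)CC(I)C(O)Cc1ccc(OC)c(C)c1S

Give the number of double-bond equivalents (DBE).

4

Molecular formula: C13H16F3IO2S.
DoU = (2C + 2 + N − H − X) / 2, where X is the halogen count and O/S are ignored.
    = (2·13 + 2 + 0 − 16 − 4) / 2 = 8 / 2 = 4.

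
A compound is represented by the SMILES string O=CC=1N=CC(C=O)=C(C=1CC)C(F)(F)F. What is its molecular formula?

C10H8F3NO2

Walk through each heavy atom and fill implicit hydrogens from standard valence (C 4, N 3, O 2, S 2, halogen 1):
  atom 1: O, bond orders sum to 2 (valence 2) → 0 H
  atom 2: C, bond orders sum to 3 (valence 4) → 1 H
  atom 3: C, bond orders sum to 4 (valence 4) → 0 H
  atom 4: N, bond orders sum to 3 (valence 3) → 0 H
  atom 5: C, bond orders sum to 3 (valence 4) → 1 H
  atom 6: C, bond orders sum to 4 (valence 4) → 0 H
  atom 7: C, bond orders sum to 3 (valence 4) → 1 H
  atom 8: O, bond orders sum to 2 (valence 2) → 0 H
  atom 9: C, bond orders sum to 4 (valence 4) → 0 H
  atom 10: C, bond orders sum to 4 (valence 4) → 0 H
  atom 11: C, bond orders sum to 2 (valence 4) → 2 H
  atom 12: C, bond orders sum to 1 (valence 4) → 3 H
  atom 13: C, bond orders sum to 4 (valence 4) → 0 H
  atom 14: F (halogen, monovalent) → 0 H
  atom 15: F (halogen, monovalent) → 0 H
  atom 16: F (halogen, monovalent) → 0 H
Totals → C:10, H:8, F:3, N:1, O:2.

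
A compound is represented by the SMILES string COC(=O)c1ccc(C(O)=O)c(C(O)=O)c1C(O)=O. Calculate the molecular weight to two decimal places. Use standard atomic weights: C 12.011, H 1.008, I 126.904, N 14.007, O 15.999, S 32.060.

268.18 g/mol

First, the molecular formula is C11H8O8 (counting implicit H from valence).
  C: 11 × 12.011 = 132.121
  H: 8 × 1.008 = 8.064
  O: 8 × 15.999 = 127.992
Sum: 11×12.011 + 8×1.008 + 8×15.999 = 268.177 → 268.18 g/mol.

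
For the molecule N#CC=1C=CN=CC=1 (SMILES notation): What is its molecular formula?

C6H4N2

Walk through each heavy atom and fill implicit hydrogens from standard valence (C 4, N 3, O 2, S 2, halogen 1):
  atom 1: N, bond orders sum to 3 (valence 3) → 0 H
  atom 2: C, bond orders sum to 4 (valence 4) → 0 H
  atom 3: C, bond orders sum to 4 (valence 4) → 0 H
  atom 4: C, bond orders sum to 3 (valence 4) → 1 H
  atom 5: C, bond orders sum to 3 (valence 4) → 1 H
  atom 6: N, bond orders sum to 3 (valence 3) → 0 H
  atom 7: C, bond orders sum to 3 (valence 4) → 1 H
  atom 8: C, bond orders sum to 3 (valence 4) → 1 H
Totals → C:6, H:4, N:2.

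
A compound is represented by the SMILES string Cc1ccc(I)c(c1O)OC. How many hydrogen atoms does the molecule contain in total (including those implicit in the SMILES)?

Walk through each heavy atom and fill implicit hydrogens from standard valence (C 4, N 3, O 2, S 2, halogen 1); for lowercase aromatic atoms, an aromatic c carries 1 H when it has two neighbours and 0 H with three, and aromatic n carries 0 H:
  atom 1: C, bond orders sum to 1 (valence 4) → 3 H
  atom 2: aromatic c, 3 neighbours → 0 H
  atom 3: aromatic c, 2 neighbours → 1 H
  atom 4: aromatic c, 2 neighbours → 1 H
  atom 5: aromatic c, 3 neighbours → 0 H
  atom 6: I (halogen, monovalent) → 0 H
  atom 7: aromatic c, 3 neighbours → 0 H
  atom 8: aromatic c, 3 neighbours → 0 H
  atom 9: O, bond orders sum to 1 (valence 2) → 1 H
  atom 10: O, bond orders sum to 2 (valence 2) → 0 H
  atom 11: C, bond orders sum to 1 (valence 4) → 3 H
Total hydrogens: 9.

9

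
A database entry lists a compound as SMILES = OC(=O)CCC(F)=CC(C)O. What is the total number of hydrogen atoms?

Walk through each heavy atom and fill implicit hydrogens from standard valence (C 4, N 3, O 2, S 2, halogen 1):
  atom 1: O, bond orders sum to 1 (valence 2) → 1 H
  atom 2: C, bond orders sum to 4 (valence 4) → 0 H
  atom 3: O, bond orders sum to 2 (valence 2) → 0 H
  atom 4: C, bond orders sum to 2 (valence 4) → 2 H
  atom 5: C, bond orders sum to 2 (valence 4) → 2 H
  atom 6: C, bond orders sum to 4 (valence 4) → 0 H
  atom 7: F (halogen, monovalent) → 0 H
  atom 8: C, bond orders sum to 3 (valence 4) → 1 H
  atom 9: C, bond orders sum to 3 (valence 4) → 1 H
  atom 10: C, bond orders sum to 1 (valence 4) → 3 H
  atom 11: O, bond orders sum to 1 (valence 2) → 1 H
Total hydrogens: 11.

11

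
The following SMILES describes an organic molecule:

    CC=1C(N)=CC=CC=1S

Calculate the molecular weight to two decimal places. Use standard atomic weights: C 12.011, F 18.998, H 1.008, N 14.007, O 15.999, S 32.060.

139.22 g/mol

First, the molecular formula is C7H9NS (counting implicit H from valence).
  C: 7 × 12.011 = 84.077
  H: 9 × 1.008 = 9.072
  N: 1 × 14.007 = 14.007
  S: 1 × 32.060 = 32.060
Sum: 7×12.011 + 9×1.008 + 1×14.007 + 1×32.060 = 139.216 → 139.22 g/mol.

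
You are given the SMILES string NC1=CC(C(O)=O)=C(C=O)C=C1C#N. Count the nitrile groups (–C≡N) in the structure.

The nitrile motif appears at heavy-atom position 13 in the SMILES.
Other groups present: 1 aldehyde, 1 carboxylic acid, 1 primary amine.
Nitrile count: 1.

1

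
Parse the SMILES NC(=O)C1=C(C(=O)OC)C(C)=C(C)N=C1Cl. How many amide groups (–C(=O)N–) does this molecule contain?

1

The amide motif appears at heavy-atom position 2 in the SMILES.
Other groups present: 1 ester.
Amide count: 1.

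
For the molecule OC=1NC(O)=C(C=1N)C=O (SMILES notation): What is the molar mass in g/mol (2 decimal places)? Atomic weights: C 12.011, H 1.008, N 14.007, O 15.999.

142.11 g/mol

First, the molecular formula is C5H6N2O3 (counting implicit H from valence).
  C: 5 × 12.011 = 60.055
  H: 6 × 1.008 = 6.048
  N: 2 × 14.007 = 28.014
  O: 3 × 15.999 = 47.997
Sum: 5×12.011 + 6×1.008 + 2×14.007 + 3×15.999 = 142.114 → 142.11 g/mol.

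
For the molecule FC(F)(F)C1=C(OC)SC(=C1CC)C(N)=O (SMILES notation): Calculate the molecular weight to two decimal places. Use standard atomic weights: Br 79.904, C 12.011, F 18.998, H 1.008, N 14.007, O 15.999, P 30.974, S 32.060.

First, the molecular formula is C9H10F3NO2S (counting implicit H from valence).
  C: 9 × 12.011 = 108.099
  F: 3 × 18.998 = 56.994
  H: 10 × 1.008 = 10.080
  N: 1 × 14.007 = 14.007
  O: 2 × 15.999 = 31.998
  S: 1 × 32.060 = 32.060
Sum: 9×12.011 + 3×18.998 + 10×1.008 + 1×14.007 + 2×15.999 + 1×32.060 = 253.238 → 253.24 g/mol.

253.24 g/mol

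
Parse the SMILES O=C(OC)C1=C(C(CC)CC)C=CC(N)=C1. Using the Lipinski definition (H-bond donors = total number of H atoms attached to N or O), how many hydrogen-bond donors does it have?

2

Donors: find every N or O and count the H atoms it carries.
  atom 1 (O): bond orders sum to 2 → 0 H
  atom 3 (O): bond orders sum to 2 → 0 H
  atom 15 (N): bond orders sum to 1 → 2 H
Lipinski HBD = 2.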